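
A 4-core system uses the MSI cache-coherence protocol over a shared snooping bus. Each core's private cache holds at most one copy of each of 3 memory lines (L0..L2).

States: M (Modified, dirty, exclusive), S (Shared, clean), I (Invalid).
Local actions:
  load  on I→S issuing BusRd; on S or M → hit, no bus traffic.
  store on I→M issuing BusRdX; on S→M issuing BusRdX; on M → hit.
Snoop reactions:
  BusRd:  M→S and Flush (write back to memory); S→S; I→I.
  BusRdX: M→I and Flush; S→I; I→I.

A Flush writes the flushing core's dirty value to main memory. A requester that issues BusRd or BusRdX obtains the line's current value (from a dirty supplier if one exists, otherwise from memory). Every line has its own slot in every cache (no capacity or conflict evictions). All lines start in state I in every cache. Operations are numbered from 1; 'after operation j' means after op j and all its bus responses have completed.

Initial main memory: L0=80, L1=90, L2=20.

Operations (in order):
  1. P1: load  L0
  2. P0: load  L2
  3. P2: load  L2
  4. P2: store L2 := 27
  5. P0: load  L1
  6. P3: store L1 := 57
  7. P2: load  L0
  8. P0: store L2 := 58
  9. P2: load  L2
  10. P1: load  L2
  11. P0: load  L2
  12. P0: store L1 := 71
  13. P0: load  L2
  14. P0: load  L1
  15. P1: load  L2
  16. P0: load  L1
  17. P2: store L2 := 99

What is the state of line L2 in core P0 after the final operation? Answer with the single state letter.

[1] P1: load  L0 | P0:I, P1:S(80), P2:I, P3:I | bus: BusRd
[2] P0: load  L2 | P0:S(20), P1:I, P2:I, P3:I | bus: BusRd
[3] P2: load  L2 | P0:S(20), P1:I, P2:S(20), P3:I | bus: BusRd
[4] P2: store L2 := 27 | P0:I, P1:I, P2:M(27), P3:I | bus: BusRdX
[5] P0: load  L1 | P0:S(90), P1:I, P2:I, P3:I | bus: BusRd
[6] P3: store L1 := 57 | P0:I, P1:I, P2:I, P3:M(57) | bus: BusRdX
[7] P2: load  L0 | P0:I, P1:S(80), P2:S(80), P3:I | bus: BusRd
[8] P0: store L2 := 58 | P0:M(58), P1:I, P2:I, P3:I | bus: BusRdX,Flush
[9] P2: load  L2 | P0:S(58), P1:I, P2:S(58), P3:I | bus: BusRd,Flush
[10] P1: load  L2 | P0:S(58), P1:S(58), P2:S(58), P3:I | bus: BusRd
[11] P0: load  L2 | P0:S(58), P1:S(58), P2:S(58), P3:I | bus: none
[12] P0: store L1 := 71 | P0:M(71), P1:I, P2:I, P3:I | bus: BusRdX,Flush
[13] P0: load  L2 | P0:S(58), P1:S(58), P2:S(58), P3:I | bus: none
[14] P0: load  L1 | P0:M(71), P1:I, P2:I, P3:I | bus: none
[15] P1: load  L2 | P0:S(58), P1:S(58), P2:S(58), P3:I | bus: none
[16] P0: load  L1 | P0:M(71), P1:I, P2:I, P3:I | bus: none
[17] P2: store L2 := 99 | P0:I, P1:I, P2:M(99), P3:I | bus: BusRdX

state = I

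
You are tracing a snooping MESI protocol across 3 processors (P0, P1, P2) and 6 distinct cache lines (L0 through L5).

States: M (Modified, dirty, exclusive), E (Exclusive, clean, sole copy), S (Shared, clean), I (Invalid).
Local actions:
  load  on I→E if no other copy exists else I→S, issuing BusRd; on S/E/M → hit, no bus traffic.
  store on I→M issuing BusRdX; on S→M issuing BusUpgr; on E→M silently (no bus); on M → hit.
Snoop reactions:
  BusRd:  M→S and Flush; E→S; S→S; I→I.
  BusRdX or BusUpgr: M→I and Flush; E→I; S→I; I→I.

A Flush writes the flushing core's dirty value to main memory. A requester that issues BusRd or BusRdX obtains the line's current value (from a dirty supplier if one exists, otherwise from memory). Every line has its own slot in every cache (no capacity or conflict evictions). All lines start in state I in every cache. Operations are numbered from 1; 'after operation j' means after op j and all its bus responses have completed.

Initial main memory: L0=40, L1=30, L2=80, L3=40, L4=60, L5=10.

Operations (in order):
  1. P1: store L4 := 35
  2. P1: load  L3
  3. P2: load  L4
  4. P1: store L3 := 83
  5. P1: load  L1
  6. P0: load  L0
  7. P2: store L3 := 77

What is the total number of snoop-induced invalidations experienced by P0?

1. P1: store L4 := 35  bus=[BusRdX]  L4: P0=I P1=M P2=I  mem[L4]=60
2. P1: load  L3  bus=[BusRd]  L3: P0=I P1=E P2=I  mem[L3]=40
3. P2: load  L4  bus=[BusRd,Flush]  L4: P0=I P1=S P2=S  mem[L4]=35
4. P1: store L3 := 83  bus=[-]  L3: P0=I P1=M P2=I  mem[L3]=40
5. P1: load  L1  bus=[BusRd]  L1: P0=I P1=E P2=I  mem[L1]=30
6. P0: load  L0  bus=[BusRd]  L0: P0=E P1=I P2=I  mem[L0]=40
7. P2: store L3 := 77  bus=[BusRdX,Flush]  L3: P0=I P1=I P2=M  mem[L3]=83

invalidations = 0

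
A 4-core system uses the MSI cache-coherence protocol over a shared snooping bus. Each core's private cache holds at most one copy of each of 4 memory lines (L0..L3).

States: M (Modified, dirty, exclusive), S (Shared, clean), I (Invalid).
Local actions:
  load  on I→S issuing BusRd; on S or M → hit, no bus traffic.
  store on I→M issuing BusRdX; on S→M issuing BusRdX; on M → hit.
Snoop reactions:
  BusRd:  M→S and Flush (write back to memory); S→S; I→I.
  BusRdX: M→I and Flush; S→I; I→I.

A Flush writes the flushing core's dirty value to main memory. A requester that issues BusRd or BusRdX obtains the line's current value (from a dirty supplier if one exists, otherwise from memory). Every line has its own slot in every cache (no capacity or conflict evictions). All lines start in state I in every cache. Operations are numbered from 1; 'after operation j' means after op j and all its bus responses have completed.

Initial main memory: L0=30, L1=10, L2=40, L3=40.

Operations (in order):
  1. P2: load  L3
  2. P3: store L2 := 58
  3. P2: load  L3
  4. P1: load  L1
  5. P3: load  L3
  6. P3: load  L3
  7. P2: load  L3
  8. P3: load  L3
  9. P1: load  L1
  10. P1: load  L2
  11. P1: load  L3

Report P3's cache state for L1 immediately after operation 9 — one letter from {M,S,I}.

[1] P2: load  L3 | P0:I, P1:I, P2:S(40), P3:I | bus: BusRd
[2] P3: store L2 := 58 | P0:I, P1:I, P2:I, P3:M(58) | bus: BusRdX
[3] P2: load  L3 | P0:I, P1:I, P2:S(40), P3:I | bus: none
[4] P1: load  L1 | P0:I, P1:S(10), P2:I, P3:I | bus: BusRd
[5] P3: load  L3 | P0:I, P1:I, P2:S(40), P3:S(40) | bus: BusRd
[6] P3: load  L3 | P0:I, P1:I, P2:S(40), P3:S(40) | bus: none
[7] P2: load  L3 | P0:I, P1:I, P2:S(40), P3:S(40) | bus: none
[8] P3: load  L3 | P0:I, P1:I, P2:S(40), P3:S(40) | bus: none
[9] P1: load  L1 | P0:I, P1:S(10), P2:I, P3:I | bus: none
[10] P1: load  L2 | P0:I, P1:S(58), P2:I, P3:S(58) | bus: BusRd,Flush
[11] P1: load  L3 | P0:I, P1:S(40), P2:S(40), P3:S(40) | bus: BusRd

state = I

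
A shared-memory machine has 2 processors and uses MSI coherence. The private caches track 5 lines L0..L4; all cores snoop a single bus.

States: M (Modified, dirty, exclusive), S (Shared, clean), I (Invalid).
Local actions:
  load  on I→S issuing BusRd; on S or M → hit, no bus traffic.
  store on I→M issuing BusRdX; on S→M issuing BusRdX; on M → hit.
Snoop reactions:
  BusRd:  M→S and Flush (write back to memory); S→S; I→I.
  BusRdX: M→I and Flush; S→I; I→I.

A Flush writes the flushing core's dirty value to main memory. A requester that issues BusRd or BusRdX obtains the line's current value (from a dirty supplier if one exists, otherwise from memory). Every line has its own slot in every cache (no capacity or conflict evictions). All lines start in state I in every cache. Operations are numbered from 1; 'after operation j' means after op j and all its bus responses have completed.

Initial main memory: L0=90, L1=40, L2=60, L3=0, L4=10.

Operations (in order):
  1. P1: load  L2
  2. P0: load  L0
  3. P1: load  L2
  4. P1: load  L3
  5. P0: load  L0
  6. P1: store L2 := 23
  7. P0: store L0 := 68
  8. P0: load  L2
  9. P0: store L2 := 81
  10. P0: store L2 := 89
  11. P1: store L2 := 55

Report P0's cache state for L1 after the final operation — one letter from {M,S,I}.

1. P1: load  L2  bus=[BusRd]  L2: P0=I P1=S  mem[L2]=60
2. P0: load  L0  bus=[BusRd]  L0: P0=S P1=I  mem[L0]=90
3. P1: load  L2  bus=[-]  L2: P0=I P1=S  mem[L2]=60
4. P1: load  L3  bus=[BusRd]  L3: P0=I P1=S  mem[L3]=0
5. P0: load  L0  bus=[-]  L0: P0=S P1=I  mem[L0]=90
6. P1: store L2 := 23  bus=[BusRdX]  L2: P0=I P1=M  mem[L2]=60
7. P0: store L0 := 68  bus=[BusRdX]  L0: P0=M P1=I  mem[L0]=90
8. P0: load  L2  bus=[BusRd,Flush]  L2: P0=S P1=S  mem[L2]=23
9. P0: store L2 := 81  bus=[BusRdX]  L2: P0=M P1=I  mem[L2]=23
10. P0: store L2 := 89  bus=[-]  L2: P0=M P1=I  mem[L2]=23
11. P1: store L2 := 55  bus=[BusRdX,Flush]  L2: P0=I P1=M  mem[L2]=89

state = I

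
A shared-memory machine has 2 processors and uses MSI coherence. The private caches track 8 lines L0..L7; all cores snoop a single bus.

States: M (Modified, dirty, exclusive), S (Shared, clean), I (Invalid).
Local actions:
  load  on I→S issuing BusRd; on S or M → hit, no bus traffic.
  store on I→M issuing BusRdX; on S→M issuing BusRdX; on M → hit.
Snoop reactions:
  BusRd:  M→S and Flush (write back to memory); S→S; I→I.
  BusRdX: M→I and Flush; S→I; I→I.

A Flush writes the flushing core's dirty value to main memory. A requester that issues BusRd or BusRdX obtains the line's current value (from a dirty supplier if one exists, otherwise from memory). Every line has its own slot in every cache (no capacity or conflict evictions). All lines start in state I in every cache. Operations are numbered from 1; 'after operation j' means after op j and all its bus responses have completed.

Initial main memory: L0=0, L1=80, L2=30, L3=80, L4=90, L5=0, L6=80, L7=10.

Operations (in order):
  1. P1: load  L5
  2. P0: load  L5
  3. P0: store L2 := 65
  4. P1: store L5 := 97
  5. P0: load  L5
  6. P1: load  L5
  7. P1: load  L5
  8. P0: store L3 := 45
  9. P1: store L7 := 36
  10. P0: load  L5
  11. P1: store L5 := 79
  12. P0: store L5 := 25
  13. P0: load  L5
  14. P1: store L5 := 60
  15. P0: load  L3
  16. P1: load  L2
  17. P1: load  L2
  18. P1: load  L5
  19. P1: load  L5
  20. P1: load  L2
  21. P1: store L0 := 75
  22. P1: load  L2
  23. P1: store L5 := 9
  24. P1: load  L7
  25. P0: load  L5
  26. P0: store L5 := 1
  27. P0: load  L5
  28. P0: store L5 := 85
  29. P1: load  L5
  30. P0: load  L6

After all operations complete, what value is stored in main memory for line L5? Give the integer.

memory[L5] = 85

[1] P1: load  L5 | P0:I, P1:S(0) | bus: BusRd
[2] P0: load  L5 | P0:S(0), P1:S(0) | bus: BusRd
[3] P0: store L2 := 65 | P0:M(65), P1:I | bus: BusRdX
[4] P1: store L5 := 97 | P0:I, P1:M(97) | bus: BusRdX
[5] P0: load  L5 | P0:S(97), P1:S(97) | bus: BusRd,Flush
[6] P1: load  L5 | P0:S(97), P1:S(97) | bus: none
[7] P1: load  L5 | P0:S(97), P1:S(97) | bus: none
[8] P0: store L3 := 45 | P0:M(45), P1:I | bus: BusRdX
[9] P1: store L7 := 36 | P0:I, P1:M(36) | bus: BusRdX
[10] P0: load  L5 | P0:S(97), P1:S(97) | bus: none
[11] P1: store L5 := 79 | P0:I, P1:M(79) | bus: BusRdX
[12] P0: store L5 := 25 | P0:M(25), P1:I | bus: BusRdX,Flush
[13] P0: load  L5 | P0:M(25), P1:I | bus: none
[14] P1: store L5 := 60 | P0:I, P1:M(60) | bus: BusRdX,Flush
[15] P0: load  L3 | P0:M(45), P1:I | bus: none
[16] P1: load  L2 | P0:S(65), P1:S(65) | bus: BusRd,Flush
[17] P1: load  L2 | P0:S(65), P1:S(65) | bus: none
[18] P1: load  L5 | P0:I, P1:M(60) | bus: none
[19] P1: load  L5 | P0:I, P1:M(60) | bus: none
[20] P1: load  L2 | P0:S(65), P1:S(65) | bus: none
[21] P1: store L0 := 75 | P0:I, P1:M(75) | bus: BusRdX
[22] P1: load  L2 | P0:S(65), P1:S(65) | bus: none
[23] P1: store L5 := 9 | P0:I, P1:M(9) | bus: none
[24] P1: load  L7 | P0:I, P1:M(36) | bus: none
[25] P0: load  L5 | P0:S(9), P1:S(9) | bus: BusRd,Flush
[26] P0: store L5 := 1 | P0:M(1), P1:I | bus: BusRdX
[27] P0: load  L5 | P0:M(1), P1:I | bus: none
[28] P0: store L5 := 85 | P0:M(85), P1:I | bus: none
[29] P1: load  L5 | P0:S(85), P1:S(85) | bus: BusRd,Flush
[30] P0: load  L6 | P0:S(80), P1:I | bus: BusRd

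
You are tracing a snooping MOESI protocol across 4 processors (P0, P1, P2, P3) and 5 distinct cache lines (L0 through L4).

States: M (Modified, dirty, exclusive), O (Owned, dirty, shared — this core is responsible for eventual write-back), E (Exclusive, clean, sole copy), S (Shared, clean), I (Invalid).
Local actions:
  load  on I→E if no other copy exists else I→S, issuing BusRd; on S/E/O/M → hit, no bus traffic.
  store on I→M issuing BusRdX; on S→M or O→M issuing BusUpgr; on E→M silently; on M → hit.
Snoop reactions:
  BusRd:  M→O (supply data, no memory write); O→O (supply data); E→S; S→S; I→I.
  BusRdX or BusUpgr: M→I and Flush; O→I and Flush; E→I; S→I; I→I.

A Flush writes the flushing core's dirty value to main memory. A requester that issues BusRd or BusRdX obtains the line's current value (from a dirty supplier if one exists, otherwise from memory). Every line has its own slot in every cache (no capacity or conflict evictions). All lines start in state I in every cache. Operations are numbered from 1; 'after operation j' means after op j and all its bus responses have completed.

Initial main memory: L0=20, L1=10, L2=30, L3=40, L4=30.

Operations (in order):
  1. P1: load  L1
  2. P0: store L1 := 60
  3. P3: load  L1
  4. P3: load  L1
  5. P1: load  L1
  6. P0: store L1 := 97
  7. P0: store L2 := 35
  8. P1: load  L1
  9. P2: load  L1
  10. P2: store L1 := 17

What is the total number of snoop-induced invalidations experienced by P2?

invalidations = 0

[1] P1: load  L1 | P0:I, P1:E(10), P2:I, P3:I | bus: BusRd
[2] P0: store L1 := 60 | P0:M(60), P1:I, P2:I, P3:I | bus: BusRdX
[3] P3: load  L1 | P0:O(60), P1:I, P2:I, P3:S(60) | bus: BusRd
[4] P3: load  L1 | P0:O(60), P1:I, P2:I, P3:S(60) | bus: none
[5] P1: load  L1 | P0:O(60), P1:S(60), P2:I, P3:S(60) | bus: BusRd
[6] P0: store L1 := 97 | P0:M(97), P1:I, P2:I, P3:I | bus: BusUpgr
[7] P0: store L2 := 35 | P0:M(35), P1:I, P2:I, P3:I | bus: BusRdX
[8] P1: load  L1 | P0:O(97), P1:S(97), P2:I, P3:I | bus: BusRd
[9] P2: load  L1 | P0:O(97), P1:S(97), P2:S(97), P3:I | bus: BusRd
[10] P2: store L1 := 17 | P0:I, P1:I, P2:M(17), P3:I | bus: BusUpgr,Flush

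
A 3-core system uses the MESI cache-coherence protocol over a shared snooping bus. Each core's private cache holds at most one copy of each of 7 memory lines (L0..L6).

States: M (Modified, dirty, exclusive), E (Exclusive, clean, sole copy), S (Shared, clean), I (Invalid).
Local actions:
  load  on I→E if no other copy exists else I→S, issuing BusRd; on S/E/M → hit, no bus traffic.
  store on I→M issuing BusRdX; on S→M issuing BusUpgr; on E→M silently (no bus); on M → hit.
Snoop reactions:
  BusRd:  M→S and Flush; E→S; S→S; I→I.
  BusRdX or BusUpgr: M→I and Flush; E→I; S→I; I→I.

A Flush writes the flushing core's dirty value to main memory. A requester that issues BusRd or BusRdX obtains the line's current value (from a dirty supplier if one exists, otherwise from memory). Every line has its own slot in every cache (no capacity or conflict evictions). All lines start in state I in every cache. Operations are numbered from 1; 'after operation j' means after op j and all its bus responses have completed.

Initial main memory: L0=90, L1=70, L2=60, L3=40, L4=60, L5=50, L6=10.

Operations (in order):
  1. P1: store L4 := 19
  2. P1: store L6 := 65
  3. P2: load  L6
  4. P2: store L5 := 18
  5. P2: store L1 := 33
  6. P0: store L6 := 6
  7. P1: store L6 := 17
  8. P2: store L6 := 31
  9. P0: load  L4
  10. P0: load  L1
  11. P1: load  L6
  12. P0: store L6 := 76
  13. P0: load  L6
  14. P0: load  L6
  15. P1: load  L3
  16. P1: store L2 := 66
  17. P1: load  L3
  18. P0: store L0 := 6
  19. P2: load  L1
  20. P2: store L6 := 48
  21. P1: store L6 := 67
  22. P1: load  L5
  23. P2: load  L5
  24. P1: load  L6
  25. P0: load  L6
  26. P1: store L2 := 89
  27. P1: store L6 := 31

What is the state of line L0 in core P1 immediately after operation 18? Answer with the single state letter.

  op1 P1: store L4 := 19 → I/M/I on L4; bus BusRdX; mem=60
  op2 P1: store L6 := 65 → I/M/I on L6; bus BusRdX; mem=10
  op3 P2: load  L6 → I/S/S on L6; bus BusRd Flush; mem=65
  op4 P2: store L5 := 18 → I/I/M on L5; bus BusRdX; mem=50
  op5 P2: store L1 := 33 → I/I/M on L1; bus BusRdX; mem=70
  op6 P0: store L6 := 6 → M/I/I on L6; bus BusRdX; mem=65
  op7 P1: store L6 := 17 → I/M/I on L6; bus BusRdX Flush; mem=6
  op8 P2: store L6 := 31 → I/I/M on L6; bus BusRdX Flush; mem=17
  op9 P0: load  L4 → S/S/I on L4; bus BusRd Flush; mem=19
  op10 P0: load  L1 → S/I/S on L1; bus BusRd Flush; mem=33
  op11 P1: load  L6 → I/S/S on L6; bus BusRd Flush; mem=31
  op12 P0: store L6 := 76 → M/I/I on L6; bus BusRdX; mem=31
  op13 P0: load  L6 → M/I/I on L6; bus (none); mem=31
  op14 P0: load  L6 → M/I/I on L6; bus (none); mem=31
  op15 P1: load  L3 → I/E/I on L3; bus BusRd; mem=40
  op16 P1: store L2 := 66 → I/M/I on L2; bus BusRdX; mem=60
  op17 P1: load  L3 → I/E/I on L3; bus (none); mem=40
  op18 P0: store L0 := 6 → M/I/I on L0; bus BusRdX; mem=90
  op19 P2: load  L1 → S/I/S on L1; bus (none); mem=33
  op20 P2: store L6 := 48 → I/I/M on L6; bus BusRdX Flush; mem=76
  op21 P1: store L6 := 67 → I/M/I on L6; bus BusRdX Flush; mem=48
  op22 P1: load  L5 → I/S/S on L5; bus BusRd Flush; mem=18
  op23 P2: load  L5 → I/S/S on L5; bus (none); mem=18
  op24 P1: load  L6 → I/M/I on L6; bus (none); mem=48
  op25 P0: load  L6 → S/S/I on L6; bus BusRd Flush; mem=67
  op26 P1: store L2 := 89 → I/M/I on L2; bus (none); mem=60
  op27 P1: store L6 := 31 → I/M/I on L6; bus BusUpgr; mem=67

state = I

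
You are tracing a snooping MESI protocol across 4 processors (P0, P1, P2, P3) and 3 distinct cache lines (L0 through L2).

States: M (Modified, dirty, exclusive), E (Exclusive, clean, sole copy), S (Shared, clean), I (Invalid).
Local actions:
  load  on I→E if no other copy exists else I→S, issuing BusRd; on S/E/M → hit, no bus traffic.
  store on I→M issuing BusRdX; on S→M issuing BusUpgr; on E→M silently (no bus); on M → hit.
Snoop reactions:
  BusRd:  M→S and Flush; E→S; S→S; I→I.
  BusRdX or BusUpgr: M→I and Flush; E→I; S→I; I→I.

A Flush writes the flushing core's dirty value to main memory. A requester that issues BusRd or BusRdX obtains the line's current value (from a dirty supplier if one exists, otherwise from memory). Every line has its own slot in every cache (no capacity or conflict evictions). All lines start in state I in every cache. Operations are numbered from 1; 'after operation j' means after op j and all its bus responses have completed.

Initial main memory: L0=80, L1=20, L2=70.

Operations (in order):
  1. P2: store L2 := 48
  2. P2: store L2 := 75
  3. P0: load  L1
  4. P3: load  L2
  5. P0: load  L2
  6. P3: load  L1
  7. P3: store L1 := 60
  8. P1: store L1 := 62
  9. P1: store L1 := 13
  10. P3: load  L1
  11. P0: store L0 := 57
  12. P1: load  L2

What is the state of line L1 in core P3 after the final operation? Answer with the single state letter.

state = S

[1] P2: store L2 := 48 | P0:I, P1:I, P2:M(48), P3:I | bus: BusRdX
[2] P2: store L2 := 75 | P0:I, P1:I, P2:M(75), P3:I | bus: none
[3] P0: load  L1 | P0:E(20), P1:I, P2:I, P3:I | bus: BusRd
[4] P3: load  L2 | P0:I, P1:I, P2:S(75), P3:S(75) | bus: BusRd,Flush
[5] P0: load  L2 | P0:S(75), P1:I, P2:S(75), P3:S(75) | bus: BusRd
[6] P3: load  L1 | P0:S(20), P1:I, P2:I, P3:S(20) | bus: BusRd
[7] P3: store L1 := 60 | P0:I, P1:I, P2:I, P3:M(60) | bus: BusUpgr
[8] P1: store L1 := 62 | P0:I, P1:M(62), P2:I, P3:I | bus: BusRdX,Flush
[9] P1: store L1 := 13 | P0:I, P1:M(13), P2:I, P3:I | bus: none
[10] P3: load  L1 | P0:I, P1:S(13), P2:I, P3:S(13) | bus: BusRd,Flush
[11] P0: store L0 := 57 | P0:M(57), P1:I, P2:I, P3:I | bus: BusRdX
[12] P1: load  L2 | P0:S(75), P1:S(75), P2:S(75), P3:S(75) | bus: BusRd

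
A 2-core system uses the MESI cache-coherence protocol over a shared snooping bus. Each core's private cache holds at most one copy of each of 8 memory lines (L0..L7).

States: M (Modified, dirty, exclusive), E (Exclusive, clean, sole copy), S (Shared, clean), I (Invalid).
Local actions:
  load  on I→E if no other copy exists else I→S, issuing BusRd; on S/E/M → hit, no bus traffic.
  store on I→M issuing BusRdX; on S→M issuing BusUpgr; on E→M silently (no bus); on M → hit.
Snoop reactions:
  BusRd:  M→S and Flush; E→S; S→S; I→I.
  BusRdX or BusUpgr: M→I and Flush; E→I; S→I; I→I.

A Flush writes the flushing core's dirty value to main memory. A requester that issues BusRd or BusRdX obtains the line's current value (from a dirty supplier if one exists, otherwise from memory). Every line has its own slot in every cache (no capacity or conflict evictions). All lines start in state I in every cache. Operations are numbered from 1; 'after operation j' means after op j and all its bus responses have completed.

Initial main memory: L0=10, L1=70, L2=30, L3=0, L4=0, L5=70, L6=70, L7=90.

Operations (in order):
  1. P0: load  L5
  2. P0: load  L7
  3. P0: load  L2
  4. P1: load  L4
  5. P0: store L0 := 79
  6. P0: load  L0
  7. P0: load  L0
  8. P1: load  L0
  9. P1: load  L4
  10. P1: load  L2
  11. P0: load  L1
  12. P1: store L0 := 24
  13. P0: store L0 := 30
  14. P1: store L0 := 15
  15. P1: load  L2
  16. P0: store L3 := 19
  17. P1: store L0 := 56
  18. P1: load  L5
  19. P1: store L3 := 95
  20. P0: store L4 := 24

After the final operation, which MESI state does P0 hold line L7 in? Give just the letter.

  op1 P0: load  L5 → E/I on L5; bus BusRd; mem=70
  op2 P0: load  L7 → E/I on L7; bus BusRd; mem=90
  op3 P0: load  L2 → E/I on L2; bus BusRd; mem=30
  op4 P1: load  L4 → I/E on L4; bus BusRd; mem=0
  op5 P0: store L0 := 79 → M/I on L0; bus BusRdX; mem=10
  op6 P0: load  L0 → M/I on L0; bus (none); mem=10
  op7 P0: load  L0 → M/I on L0; bus (none); mem=10
  op8 P1: load  L0 → S/S on L0; bus BusRd Flush; mem=79
  op9 P1: load  L4 → I/E on L4; bus (none); mem=0
  op10 P1: load  L2 → S/S on L2; bus BusRd; mem=30
  op11 P0: load  L1 → E/I on L1; bus BusRd; mem=70
  op12 P1: store L0 := 24 → I/M on L0; bus BusUpgr; mem=79
  op13 P0: store L0 := 30 → M/I on L0; bus BusRdX Flush; mem=24
  op14 P1: store L0 := 15 → I/M on L0; bus BusRdX Flush; mem=30
  op15 P1: load  L2 → S/S on L2; bus (none); mem=30
  op16 P0: store L3 := 19 → M/I on L3; bus BusRdX; mem=0
  op17 P1: store L0 := 56 → I/M on L0; bus (none); mem=30
  op18 P1: load  L5 → S/S on L5; bus BusRd; mem=70
  op19 P1: store L3 := 95 → I/M on L3; bus BusRdX Flush; mem=19
  op20 P0: store L4 := 24 → M/I on L4; bus BusRdX; mem=0

state = E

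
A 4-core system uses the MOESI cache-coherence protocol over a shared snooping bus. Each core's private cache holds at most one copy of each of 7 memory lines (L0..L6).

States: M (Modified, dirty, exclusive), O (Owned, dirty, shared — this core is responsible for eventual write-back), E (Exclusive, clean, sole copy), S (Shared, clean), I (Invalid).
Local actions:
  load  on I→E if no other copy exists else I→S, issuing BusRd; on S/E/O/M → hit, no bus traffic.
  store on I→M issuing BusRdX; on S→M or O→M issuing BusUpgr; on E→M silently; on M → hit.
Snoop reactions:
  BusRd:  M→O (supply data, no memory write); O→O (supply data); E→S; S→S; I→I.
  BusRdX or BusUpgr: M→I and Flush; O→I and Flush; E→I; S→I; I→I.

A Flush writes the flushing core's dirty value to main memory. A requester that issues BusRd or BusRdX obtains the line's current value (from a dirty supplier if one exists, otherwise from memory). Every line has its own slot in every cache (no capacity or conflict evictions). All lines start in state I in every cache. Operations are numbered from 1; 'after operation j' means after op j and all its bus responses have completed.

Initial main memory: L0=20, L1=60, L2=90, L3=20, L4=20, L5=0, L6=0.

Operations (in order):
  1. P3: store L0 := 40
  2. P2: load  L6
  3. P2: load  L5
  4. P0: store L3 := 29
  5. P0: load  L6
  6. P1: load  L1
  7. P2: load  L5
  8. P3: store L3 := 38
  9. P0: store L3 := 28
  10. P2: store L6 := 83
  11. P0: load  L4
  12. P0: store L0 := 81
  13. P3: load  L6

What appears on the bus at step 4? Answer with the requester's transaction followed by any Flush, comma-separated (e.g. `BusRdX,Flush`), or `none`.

bus = BusRdX

step 1: P3: store L0 := 40  ⟶  IIIM  (L0)  txn=BusRdX  M[L0]=20
step 2: P2: load  L6  ⟶  IIEI  (L6)  txn=BusRd  M[L6]=0
step 3: P2: load  L5  ⟶  IIEI  (L5)  txn=BusRd  M[L5]=0
step 4: P0: store L3 := 29  ⟶  MIII  (L3)  txn=BusRdX  M[L3]=20
step 5: P0: load  L6  ⟶  SISI  (L6)  txn=BusRd  M[L6]=0
step 6: P1: load  L1  ⟶  IEII  (L1)  txn=BusRd  M[L1]=60
step 7: P2: load  L5  ⟶  IIEI  (L5)  txn=∅  M[L5]=0
step 8: P3: store L3 := 38  ⟶  IIIM  (L3)  txn=BusRdX+Flush  M[L3]=29
step 9: P0: store L3 := 28  ⟶  MIII  (L3)  txn=BusRdX+Flush  M[L3]=38
step 10: P2: store L6 := 83  ⟶  IIMI  (L6)  txn=BusUpgr  M[L6]=0
step 11: P0: load  L4  ⟶  EIII  (L4)  txn=BusRd  M[L4]=20
step 12: P0: store L0 := 81  ⟶  MIII  (L0)  txn=BusRdX+Flush  M[L0]=40
step 13: P3: load  L6  ⟶  IIOS  (L6)  txn=BusRd  M[L6]=0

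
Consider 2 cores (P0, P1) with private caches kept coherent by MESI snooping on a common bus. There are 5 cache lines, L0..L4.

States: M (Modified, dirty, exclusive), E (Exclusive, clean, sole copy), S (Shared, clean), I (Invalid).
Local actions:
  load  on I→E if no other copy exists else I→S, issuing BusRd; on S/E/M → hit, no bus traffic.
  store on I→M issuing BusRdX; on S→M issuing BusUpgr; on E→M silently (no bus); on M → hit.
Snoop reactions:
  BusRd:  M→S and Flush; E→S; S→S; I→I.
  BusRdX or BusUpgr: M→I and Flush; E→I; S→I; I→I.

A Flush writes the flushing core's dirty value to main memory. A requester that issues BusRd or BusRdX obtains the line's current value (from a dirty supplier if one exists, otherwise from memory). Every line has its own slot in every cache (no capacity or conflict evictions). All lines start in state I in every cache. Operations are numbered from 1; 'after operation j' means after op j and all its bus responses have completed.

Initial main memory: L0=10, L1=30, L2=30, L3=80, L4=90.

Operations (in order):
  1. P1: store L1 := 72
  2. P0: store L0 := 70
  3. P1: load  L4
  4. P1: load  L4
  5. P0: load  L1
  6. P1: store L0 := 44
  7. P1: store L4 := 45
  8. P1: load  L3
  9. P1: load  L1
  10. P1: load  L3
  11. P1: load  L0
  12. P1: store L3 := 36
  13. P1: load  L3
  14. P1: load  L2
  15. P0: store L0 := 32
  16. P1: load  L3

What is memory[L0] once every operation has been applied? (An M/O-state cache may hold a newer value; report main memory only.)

  op1 P1: store L1 := 72 → I/M on L1; bus BusRdX; mem=30
  op2 P0: store L0 := 70 → M/I on L0; bus BusRdX; mem=10
  op3 P1: load  L4 → I/E on L4; bus BusRd; mem=90
  op4 P1: load  L4 → I/E on L4; bus (none); mem=90
  op5 P0: load  L1 → S/S on L1; bus BusRd Flush; mem=72
  op6 P1: store L0 := 44 → I/M on L0; bus BusRdX Flush; mem=70
  op7 P1: store L4 := 45 → I/M on L4; bus (none); mem=90
  op8 P1: load  L3 → I/E on L3; bus BusRd; mem=80
  op9 P1: load  L1 → S/S on L1; bus (none); mem=72
  op10 P1: load  L3 → I/E on L3; bus (none); mem=80
  op11 P1: load  L0 → I/M on L0; bus (none); mem=70
  op12 P1: store L3 := 36 → I/M on L3; bus (none); mem=80
  op13 P1: load  L3 → I/M on L3; bus (none); mem=80
  op14 P1: load  L2 → I/E on L2; bus BusRd; mem=30
  op15 P0: store L0 := 32 → M/I on L0; bus BusRdX Flush; mem=44
  op16 P1: load  L3 → I/M on L3; bus (none); mem=80

memory[L0] = 44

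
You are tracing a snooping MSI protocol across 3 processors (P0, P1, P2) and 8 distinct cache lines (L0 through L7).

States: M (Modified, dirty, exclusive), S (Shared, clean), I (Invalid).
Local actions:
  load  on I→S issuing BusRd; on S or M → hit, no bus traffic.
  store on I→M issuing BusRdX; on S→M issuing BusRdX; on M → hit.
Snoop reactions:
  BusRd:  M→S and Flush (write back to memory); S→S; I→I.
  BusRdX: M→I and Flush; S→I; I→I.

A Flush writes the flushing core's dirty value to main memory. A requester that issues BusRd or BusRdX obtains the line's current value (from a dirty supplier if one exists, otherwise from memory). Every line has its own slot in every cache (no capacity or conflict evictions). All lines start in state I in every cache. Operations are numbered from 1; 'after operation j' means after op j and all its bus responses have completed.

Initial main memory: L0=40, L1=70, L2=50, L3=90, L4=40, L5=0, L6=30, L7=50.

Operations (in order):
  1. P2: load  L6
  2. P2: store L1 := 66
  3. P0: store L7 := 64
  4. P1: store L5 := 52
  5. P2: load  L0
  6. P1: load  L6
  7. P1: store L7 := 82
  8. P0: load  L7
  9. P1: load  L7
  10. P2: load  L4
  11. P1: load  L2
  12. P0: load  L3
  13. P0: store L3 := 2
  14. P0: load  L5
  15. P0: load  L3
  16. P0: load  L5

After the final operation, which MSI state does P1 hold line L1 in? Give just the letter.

state = I

[1] P2: load  L6 | P0:I, P1:I, P2:S(30) | bus: BusRd
[2] P2: store L1 := 66 | P0:I, P1:I, P2:M(66) | bus: BusRdX
[3] P0: store L7 := 64 | P0:M(64), P1:I, P2:I | bus: BusRdX
[4] P1: store L5 := 52 | P0:I, P1:M(52), P2:I | bus: BusRdX
[5] P2: load  L0 | P0:I, P1:I, P2:S(40) | bus: BusRd
[6] P1: load  L6 | P0:I, P1:S(30), P2:S(30) | bus: BusRd
[7] P1: store L7 := 82 | P0:I, P1:M(82), P2:I | bus: BusRdX,Flush
[8] P0: load  L7 | P0:S(82), P1:S(82), P2:I | bus: BusRd,Flush
[9] P1: load  L7 | P0:S(82), P1:S(82), P2:I | bus: none
[10] P2: load  L4 | P0:I, P1:I, P2:S(40) | bus: BusRd
[11] P1: load  L2 | P0:I, P1:S(50), P2:I | bus: BusRd
[12] P0: load  L3 | P0:S(90), P1:I, P2:I | bus: BusRd
[13] P0: store L3 := 2 | P0:M(2), P1:I, P2:I | bus: BusRdX
[14] P0: load  L5 | P0:S(52), P1:S(52), P2:I | bus: BusRd,Flush
[15] P0: load  L3 | P0:M(2), P1:I, P2:I | bus: none
[16] P0: load  L5 | P0:S(52), P1:S(52), P2:I | bus: none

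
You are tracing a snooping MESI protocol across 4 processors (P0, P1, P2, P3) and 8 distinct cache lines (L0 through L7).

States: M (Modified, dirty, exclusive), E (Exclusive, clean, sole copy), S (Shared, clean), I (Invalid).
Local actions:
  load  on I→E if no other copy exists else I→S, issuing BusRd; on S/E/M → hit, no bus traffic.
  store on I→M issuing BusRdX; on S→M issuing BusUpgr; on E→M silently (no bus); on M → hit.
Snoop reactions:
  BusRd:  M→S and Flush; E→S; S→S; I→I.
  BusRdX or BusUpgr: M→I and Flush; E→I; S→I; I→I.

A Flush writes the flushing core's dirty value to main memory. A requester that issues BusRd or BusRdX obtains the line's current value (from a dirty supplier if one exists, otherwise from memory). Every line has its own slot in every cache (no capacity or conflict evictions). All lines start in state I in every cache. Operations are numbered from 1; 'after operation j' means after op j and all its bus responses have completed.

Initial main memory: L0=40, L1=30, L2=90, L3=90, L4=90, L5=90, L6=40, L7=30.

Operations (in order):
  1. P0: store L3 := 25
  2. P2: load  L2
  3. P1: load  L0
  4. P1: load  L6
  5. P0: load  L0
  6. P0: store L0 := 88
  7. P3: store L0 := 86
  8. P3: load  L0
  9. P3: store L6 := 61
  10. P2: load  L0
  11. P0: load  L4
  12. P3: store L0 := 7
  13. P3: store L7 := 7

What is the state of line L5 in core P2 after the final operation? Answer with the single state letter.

state = I

1. P0: store L3 := 25  bus=[BusRdX]  L3: P0=M P1=I P2=I P3=I  mem[L3]=90
2. P2: load  L2  bus=[BusRd]  L2: P0=I P1=I P2=E P3=I  mem[L2]=90
3. P1: load  L0  bus=[BusRd]  L0: P0=I P1=E P2=I P3=I  mem[L0]=40
4. P1: load  L6  bus=[BusRd]  L6: P0=I P1=E P2=I P3=I  mem[L6]=40
5. P0: load  L0  bus=[BusRd]  L0: P0=S P1=S P2=I P3=I  mem[L0]=40
6. P0: store L0 := 88  bus=[BusUpgr]  L0: P0=M P1=I P2=I P3=I  mem[L0]=40
7. P3: store L0 := 86  bus=[BusRdX,Flush]  L0: P0=I P1=I P2=I P3=M  mem[L0]=88
8. P3: load  L0  bus=[-]  L0: P0=I P1=I P2=I P3=M  mem[L0]=88
9. P3: store L6 := 61  bus=[BusRdX]  L6: P0=I P1=I P2=I P3=M  mem[L6]=40
10. P2: load  L0  bus=[BusRd,Flush]  L0: P0=I P1=I P2=S P3=S  mem[L0]=86
11. P0: load  L4  bus=[BusRd]  L4: P0=E P1=I P2=I P3=I  mem[L4]=90
12. P3: store L0 := 7  bus=[BusUpgr]  L0: P0=I P1=I P2=I P3=M  mem[L0]=86
13. P3: store L7 := 7  bus=[BusRdX]  L7: P0=I P1=I P2=I P3=M  mem[L7]=30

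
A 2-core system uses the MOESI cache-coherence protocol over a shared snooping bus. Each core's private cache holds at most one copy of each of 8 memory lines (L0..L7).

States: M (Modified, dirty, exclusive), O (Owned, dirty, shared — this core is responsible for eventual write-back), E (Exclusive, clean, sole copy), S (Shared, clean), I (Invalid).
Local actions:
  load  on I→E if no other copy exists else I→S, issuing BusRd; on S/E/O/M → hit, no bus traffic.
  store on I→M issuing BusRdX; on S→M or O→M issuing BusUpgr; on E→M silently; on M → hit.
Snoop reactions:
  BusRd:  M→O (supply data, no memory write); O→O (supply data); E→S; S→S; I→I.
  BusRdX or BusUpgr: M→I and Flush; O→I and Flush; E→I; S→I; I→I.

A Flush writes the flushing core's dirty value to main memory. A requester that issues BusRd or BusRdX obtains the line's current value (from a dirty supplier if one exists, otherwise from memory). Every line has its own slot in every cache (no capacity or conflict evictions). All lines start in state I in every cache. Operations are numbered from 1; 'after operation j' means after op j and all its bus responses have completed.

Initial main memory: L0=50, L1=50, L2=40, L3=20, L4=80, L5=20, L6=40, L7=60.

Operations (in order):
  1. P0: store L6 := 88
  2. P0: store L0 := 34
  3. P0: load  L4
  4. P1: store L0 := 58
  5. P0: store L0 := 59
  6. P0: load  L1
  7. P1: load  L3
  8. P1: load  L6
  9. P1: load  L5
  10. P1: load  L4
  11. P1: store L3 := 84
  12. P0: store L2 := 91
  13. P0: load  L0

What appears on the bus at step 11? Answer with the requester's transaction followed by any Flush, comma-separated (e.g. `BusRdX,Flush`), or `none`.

bus = none

1. P0: store L6 := 88  bus=[BusRdX]  L6: P0=M P1=I  mem[L6]=40
2. P0: store L0 := 34  bus=[BusRdX]  L0: P0=M P1=I  mem[L0]=50
3. P0: load  L4  bus=[BusRd]  L4: P0=E P1=I  mem[L4]=80
4. P1: store L0 := 58  bus=[BusRdX,Flush]  L0: P0=I P1=M  mem[L0]=34
5. P0: store L0 := 59  bus=[BusRdX,Flush]  L0: P0=M P1=I  mem[L0]=58
6. P0: load  L1  bus=[BusRd]  L1: P0=E P1=I  mem[L1]=50
7. P1: load  L3  bus=[BusRd]  L3: P0=I P1=E  mem[L3]=20
8. P1: load  L6  bus=[BusRd]  L6: P0=O P1=S  mem[L6]=40
9. P1: load  L5  bus=[BusRd]  L5: P0=I P1=E  mem[L5]=20
10. P1: load  L4  bus=[BusRd]  L4: P0=S P1=S  mem[L4]=80
11. P1: store L3 := 84  bus=[-]  L3: P0=I P1=M  mem[L3]=20
12. P0: store L2 := 91  bus=[BusRdX]  L2: P0=M P1=I  mem[L2]=40
13. P0: load  L0  bus=[-]  L0: P0=M P1=I  mem[L0]=58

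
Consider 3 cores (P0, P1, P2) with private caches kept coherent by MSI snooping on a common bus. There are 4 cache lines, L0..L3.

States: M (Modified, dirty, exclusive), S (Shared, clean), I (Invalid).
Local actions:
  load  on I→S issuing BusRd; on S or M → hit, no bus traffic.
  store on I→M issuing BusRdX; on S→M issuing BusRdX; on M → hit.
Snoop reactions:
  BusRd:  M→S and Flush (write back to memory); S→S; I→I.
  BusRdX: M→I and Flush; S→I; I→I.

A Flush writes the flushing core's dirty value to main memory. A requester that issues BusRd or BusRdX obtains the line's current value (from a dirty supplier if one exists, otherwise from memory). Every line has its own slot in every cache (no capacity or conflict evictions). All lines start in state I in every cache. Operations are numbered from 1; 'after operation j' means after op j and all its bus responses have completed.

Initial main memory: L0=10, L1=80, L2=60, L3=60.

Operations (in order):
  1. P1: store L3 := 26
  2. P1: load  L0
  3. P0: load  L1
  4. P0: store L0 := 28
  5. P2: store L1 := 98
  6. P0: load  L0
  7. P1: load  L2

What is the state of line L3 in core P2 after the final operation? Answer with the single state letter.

[1] P1: store L3 := 26 | P0:I, P1:M(26), P2:I | bus: BusRdX
[2] P1: load  L0 | P0:I, P1:S(10), P2:I | bus: BusRd
[3] P0: load  L1 | P0:S(80), P1:I, P2:I | bus: BusRd
[4] P0: store L0 := 28 | P0:M(28), P1:I, P2:I | bus: BusRdX
[5] P2: store L1 := 98 | P0:I, P1:I, P2:M(98) | bus: BusRdX
[6] P0: load  L0 | P0:M(28), P1:I, P2:I | bus: none
[7] P1: load  L2 | P0:I, P1:S(60), P2:I | bus: BusRd

state = I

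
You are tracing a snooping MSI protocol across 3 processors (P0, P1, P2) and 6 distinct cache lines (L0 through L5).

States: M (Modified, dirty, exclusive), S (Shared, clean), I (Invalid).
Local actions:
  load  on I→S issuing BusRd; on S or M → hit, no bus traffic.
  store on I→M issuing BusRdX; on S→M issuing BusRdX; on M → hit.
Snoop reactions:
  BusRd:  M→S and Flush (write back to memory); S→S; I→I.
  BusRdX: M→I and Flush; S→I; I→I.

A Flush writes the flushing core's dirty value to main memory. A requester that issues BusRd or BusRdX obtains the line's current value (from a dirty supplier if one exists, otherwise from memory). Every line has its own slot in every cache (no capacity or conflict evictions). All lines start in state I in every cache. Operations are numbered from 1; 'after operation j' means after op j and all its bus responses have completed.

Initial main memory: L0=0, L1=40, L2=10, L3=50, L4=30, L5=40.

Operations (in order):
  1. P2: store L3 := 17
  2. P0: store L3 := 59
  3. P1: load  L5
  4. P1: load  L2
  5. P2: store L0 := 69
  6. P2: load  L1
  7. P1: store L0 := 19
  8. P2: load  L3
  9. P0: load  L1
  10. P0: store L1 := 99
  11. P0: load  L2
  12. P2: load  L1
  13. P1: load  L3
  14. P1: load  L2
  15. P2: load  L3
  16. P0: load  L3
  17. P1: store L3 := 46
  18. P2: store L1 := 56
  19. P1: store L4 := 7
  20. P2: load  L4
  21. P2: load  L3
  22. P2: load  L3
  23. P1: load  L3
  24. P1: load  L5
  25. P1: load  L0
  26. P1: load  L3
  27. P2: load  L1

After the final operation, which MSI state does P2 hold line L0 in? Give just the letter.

state = I

1. P2: store L3 := 17  bus=[BusRdX]  L3: P0=I P1=I P2=M  mem[L3]=50
2. P0: store L3 := 59  bus=[BusRdX,Flush]  L3: P0=M P1=I P2=I  mem[L3]=17
3. P1: load  L5  bus=[BusRd]  L5: P0=I P1=S P2=I  mem[L5]=40
4. P1: load  L2  bus=[BusRd]  L2: P0=I P1=S P2=I  mem[L2]=10
5. P2: store L0 := 69  bus=[BusRdX]  L0: P0=I P1=I P2=M  mem[L0]=0
6. P2: load  L1  bus=[BusRd]  L1: P0=I P1=I P2=S  mem[L1]=40
7. P1: store L0 := 19  bus=[BusRdX,Flush]  L0: P0=I P1=M P2=I  mem[L0]=69
8. P2: load  L3  bus=[BusRd,Flush]  L3: P0=S P1=I P2=S  mem[L3]=59
9. P0: load  L1  bus=[BusRd]  L1: P0=S P1=I P2=S  mem[L1]=40
10. P0: store L1 := 99  bus=[BusRdX]  L1: P0=M P1=I P2=I  mem[L1]=40
11. P0: load  L2  bus=[BusRd]  L2: P0=S P1=S P2=I  mem[L2]=10
12. P2: load  L1  bus=[BusRd,Flush]  L1: P0=S P1=I P2=S  mem[L1]=99
13. P1: load  L3  bus=[BusRd]  L3: P0=S P1=S P2=S  mem[L3]=59
14. P1: load  L2  bus=[-]  L2: P0=S P1=S P2=I  mem[L2]=10
15. P2: load  L3  bus=[-]  L3: P0=S P1=S P2=S  mem[L3]=59
16. P0: load  L3  bus=[-]  L3: P0=S P1=S P2=S  mem[L3]=59
17. P1: store L3 := 46  bus=[BusRdX]  L3: P0=I P1=M P2=I  mem[L3]=59
18. P2: store L1 := 56  bus=[BusRdX]  L1: P0=I P1=I P2=M  mem[L1]=99
19. P1: store L4 := 7  bus=[BusRdX]  L4: P0=I P1=M P2=I  mem[L4]=30
20. P2: load  L4  bus=[BusRd,Flush]  L4: P0=I P1=S P2=S  mem[L4]=7
21. P2: load  L3  bus=[BusRd,Flush]  L3: P0=I P1=S P2=S  mem[L3]=46
22. P2: load  L3  bus=[-]  L3: P0=I P1=S P2=S  mem[L3]=46
23. P1: load  L3  bus=[-]  L3: P0=I P1=S P2=S  mem[L3]=46
24. P1: load  L5  bus=[-]  L5: P0=I P1=S P2=I  mem[L5]=40
25. P1: load  L0  bus=[-]  L0: P0=I P1=M P2=I  mem[L0]=69
26. P1: load  L3  bus=[-]  L3: P0=I P1=S P2=S  mem[L3]=46
27. P2: load  L1  bus=[-]  L1: P0=I P1=I P2=M  mem[L1]=99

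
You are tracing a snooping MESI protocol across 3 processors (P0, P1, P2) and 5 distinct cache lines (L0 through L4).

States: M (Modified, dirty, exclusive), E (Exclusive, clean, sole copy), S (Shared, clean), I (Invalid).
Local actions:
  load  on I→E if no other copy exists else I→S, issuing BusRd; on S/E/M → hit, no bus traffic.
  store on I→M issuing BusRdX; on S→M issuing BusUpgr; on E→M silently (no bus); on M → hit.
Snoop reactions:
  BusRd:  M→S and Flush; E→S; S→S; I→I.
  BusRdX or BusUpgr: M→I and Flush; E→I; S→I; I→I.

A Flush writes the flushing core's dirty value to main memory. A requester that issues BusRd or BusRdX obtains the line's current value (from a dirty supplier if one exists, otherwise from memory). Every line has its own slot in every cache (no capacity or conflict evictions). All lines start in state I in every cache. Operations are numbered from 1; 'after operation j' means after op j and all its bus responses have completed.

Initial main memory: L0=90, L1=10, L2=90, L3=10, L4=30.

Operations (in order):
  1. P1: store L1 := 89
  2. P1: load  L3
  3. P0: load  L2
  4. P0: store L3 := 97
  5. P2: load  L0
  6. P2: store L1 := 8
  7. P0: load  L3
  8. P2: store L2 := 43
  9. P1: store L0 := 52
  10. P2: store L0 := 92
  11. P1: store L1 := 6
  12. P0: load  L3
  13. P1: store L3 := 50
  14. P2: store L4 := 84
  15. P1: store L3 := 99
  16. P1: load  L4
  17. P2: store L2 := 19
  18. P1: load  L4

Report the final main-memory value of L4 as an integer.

memory[L4] = 84

step 1: P1: store L1 := 89  ⟶  IMI  (L1)  txn=BusRdX  M[L1]=10
step 2: P1: load  L3  ⟶  IEI  (L3)  txn=BusRd  M[L3]=10
step 3: P0: load  L2  ⟶  EII  (L2)  txn=BusRd  M[L2]=90
step 4: P0: store L3 := 97  ⟶  MII  (L3)  txn=BusRdX  M[L3]=10
step 5: P2: load  L0  ⟶  IIE  (L0)  txn=BusRd  M[L0]=90
step 6: P2: store L1 := 8  ⟶  IIM  (L1)  txn=BusRdX+Flush  M[L1]=89
step 7: P0: load  L3  ⟶  MII  (L3)  txn=∅  M[L3]=10
step 8: P2: store L2 := 43  ⟶  IIM  (L2)  txn=BusRdX  M[L2]=90
step 9: P1: store L0 := 52  ⟶  IMI  (L0)  txn=BusRdX  M[L0]=90
step 10: P2: store L0 := 92  ⟶  IIM  (L0)  txn=BusRdX+Flush  M[L0]=52
step 11: P1: store L1 := 6  ⟶  IMI  (L1)  txn=BusRdX+Flush  M[L1]=8
step 12: P0: load  L3  ⟶  MII  (L3)  txn=∅  M[L3]=10
step 13: P1: store L3 := 50  ⟶  IMI  (L3)  txn=BusRdX+Flush  M[L3]=97
step 14: P2: store L4 := 84  ⟶  IIM  (L4)  txn=BusRdX  M[L4]=30
step 15: P1: store L3 := 99  ⟶  IMI  (L3)  txn=∅  M[L3]=97
step 16: P1: load  L4  ⟶  ISS  (L4)  txn=BusRd+Flush  M[L4]=84
step 17: P2: store L2 := 19  ⟶  IIM  (L2)  txn=∅  M[L2]=90
step 18: P1: load  L4  ⟶  ISS  (L4)  txn=∅  M[L4]=84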